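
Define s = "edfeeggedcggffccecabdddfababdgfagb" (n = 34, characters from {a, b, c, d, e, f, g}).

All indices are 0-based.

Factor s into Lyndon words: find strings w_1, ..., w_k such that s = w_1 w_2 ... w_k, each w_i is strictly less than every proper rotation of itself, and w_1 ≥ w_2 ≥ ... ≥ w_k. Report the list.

emit factor 1: 'e' (i=0, period=1)
emit factor 2: 'dfeegge' (i=1, period=7)
emit factor 3: 'd' (i=8, period=1)
emit factor 4: 'cggff' (i=9, period=5)
emit factor 5: 'cce' (i=14, period=3)
emit factor 6: 'c' (i=17, period=1)
emit factor 7: 'abdddf' (i=18, period=6)
emit factor 8: 'ababdgfagb' (i=24, period=10)

["e", "dfeegge", "d", "cggff", "cce", "c", "abdddf", "ababdgfagb"]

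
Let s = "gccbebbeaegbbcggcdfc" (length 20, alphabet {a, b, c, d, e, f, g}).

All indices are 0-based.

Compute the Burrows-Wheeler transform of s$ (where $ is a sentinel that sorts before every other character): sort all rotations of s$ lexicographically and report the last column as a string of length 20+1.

rank  rotation               last
    0  $gccbebbeaegbbcggcdfc  c
    1  aegbbcggcdfc$gccbebbe  e
    2  bbcggcdfc$gccbebbeaeg  g
    3  bbeaegbbcggcdfc$gccbe  e
    4  bcggcdfc$gccbebbeaegb  b
    5  beaegbbcggcdfc$gccbeb  b
    6  bebbeaegbbcggcdfc$gcc  c
    7  c$gccbebbeaegbbcggcdf  f
    8  cbebbeaegbbcggcdfc$gc  c
    9  ccbebbeaegbbcggcdfc$g  g
   10  cdfc$gccbebbeaegbbcgg  g
   11  cggcdfc$gccbebbeaegbb  b
   12  dfc$gccbebbeaegbbcggc  c
   13  eaegbbcggcdfc$gccbebb  b
   14  ebbeaegbbcggcdfc$gccb  b
   15  egbbcggcdfc$gccbebbea  a
   16  fc$gccbebbeaegbbcggcd  d
   17  gbbcggcdfc$gccbebbeae  e
   18  gccbebbeaegbbcggcdfc$  $
   19  gcdfc$gccbebbeaegbbcg  g
   20  ggcdfc$gccbebbeaegbbc  c

cegebbcfcggbcbbade$gc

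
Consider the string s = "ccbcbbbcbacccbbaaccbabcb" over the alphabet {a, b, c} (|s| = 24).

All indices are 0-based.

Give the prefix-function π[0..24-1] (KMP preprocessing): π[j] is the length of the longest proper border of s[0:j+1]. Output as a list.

π[0] = 0
j=1 s[j]='c': π[1]=1 (border 'c')
j=2 s[j]='b': k: 1→0; π[2]=0 (border '')
j=3 s[j]='c': π[3]=1 (border 'c')
j=4 s[j]='b': k: 1→0; π[4]=0 (border '')
j=5 s[j]='b': π[5]=0 (border '')
j=6 s[j]='b': π[6]=0 (border '')
j=7 s[j]='c': π[7]=1 (border 'c')
j=8 s[j]='b': k: 1→0; π[8]=0 (border '')
j=9 s[j]='a': π[9]=0 (border '')
j=10 s[j]='c': π[10]=1 (border 'c')
j=11 s[j]='c': π[11]=2 (border 'cc')
j=12 s[j]='c': k: 2→1; π[12]=2 (border 'cc')
j=13 s[j]='b': π[13]=3 (border 'ccb')
j=14 s[j]='b': k: 3→0; π[14]=0 (border '')
j=15 s[j]='a': π[15]=0 (border '')
j=16 s[j]='a': π[16]=0 (border '')
j=17 s[j]='c': π[17]=1 (border 'c')
j=18 s[j]='c': π[18]=2 (border 'cc')
j=19 s[j]='b': π[19]=3 (border 'ccb')
j=20 s[j]='a': k: 3→0; π[20]=0 (border '')
j=21 s[j]='b': π[21]=0 (border '')
j=22 s[j]='c': π[22]=1 (border 'c')
j=23 s[j]='b': k: 1→0; π[23]=0 (border '')

[0, 1, 0, 1, 0, 0, 0, 1, 0, 0, 1, 2, 2, 3, 0, 0, 0, 1, 2, 3, 0, 0, 1, 0]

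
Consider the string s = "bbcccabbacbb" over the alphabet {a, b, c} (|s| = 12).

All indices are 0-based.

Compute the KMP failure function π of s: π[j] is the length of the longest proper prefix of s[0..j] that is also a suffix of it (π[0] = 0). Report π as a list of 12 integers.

[0, 1, 0, 0, 0, 0, 1, 2, 0, 0, 1, 2]

π[0] = 0
j=1 s[j]='b': π[1]=1 (border 'b')
j=2 s[j]='c': k: 1→0; π[2]=0 (border '')
j=3 s[j]='c': π[3]=0 (border '')
j=4 s[j]='c': π[4]=0 (border '')
j=5 s[j]='a': π[5]=0 (border '')
j=6 s[j]='b': π[6]=1 (border 'b')
j=7 s[j]='b': π[7]=2 (border 'bb')
j=8 s[j]='a': k: 2→1→0; π[8]=0 (border '')
j=9 s[j]='c': π[9]=0 (border '')
j=10 s[j]='b': π[10]=1 (border 'b')
j=11 s[j]='b': π[11]=2 (border 'bb')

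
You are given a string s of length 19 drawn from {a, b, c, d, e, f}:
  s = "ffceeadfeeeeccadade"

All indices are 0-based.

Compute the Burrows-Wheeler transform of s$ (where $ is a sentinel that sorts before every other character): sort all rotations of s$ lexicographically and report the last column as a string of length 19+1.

ecdecefaaadeeceeffd$

rank  rotation              last
    0  $ffceeadfeeeeccadade  e
    1  adade$ffceeadfeeeecc  c
    2  ade$ffceeadfeeeeccad  d
    3  adfeeeeccadade$ffcee  e
    4  cadade$ffceeadfeeeec  c
    5  ccadade$ffceeadfeeee  e
    6  ceeadfeeeeccadade$ff  f
    7  dade$ffceeadfeeeecca  a
    8  de$ffceeadfeeeeccada  a
    9  dfeeeeccadade$ffceea  a
   10  e$ffceeadfeeeeccadad  d
   11  eadfeeeeccadade$ffce  e
   12  eccadade$ffceeadfeee  e
   13  eeadfeeeeccadade$ffc  c
   14  eeccadade$ffceeadfee  e
   15  eeeccadade$ffceeadfe  e
   16  eeeeccadade$ffceeadf  f
   17  fceeadfeeeeccadade$f  f
   18  feeeeccadade$ffceead  d
   19  ffceeadfeeeeccadade$  $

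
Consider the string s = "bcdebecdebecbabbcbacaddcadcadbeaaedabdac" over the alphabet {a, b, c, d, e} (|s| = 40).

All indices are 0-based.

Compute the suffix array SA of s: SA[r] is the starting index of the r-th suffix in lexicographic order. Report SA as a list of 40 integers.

[31, 13, 35, 38, 18, 27, 24, 20, 32, 12, 17, 14, 15, 0, 36, 29, 9, 4, 39, 26, 23, 19, 11, 16, 6, 1, 34, 37, 28, 25, 22, 21, 7, 2, 30, 8, 3, 10, 5, 33]

rank | idx | suffix
   0 |  31 | aaedabdac
   1 |  13 | abbcbacaddcadcadbeaaedabdac
   2 |  35 | abdac
   3 |  38 | ac
   4 |  18 | acaddcadcadbeaaedabdac
   5 |  27 | adbeaaedabdac
   6 |  24 | adcadbeaaedabdac
   7 |  20 | addcadcadbeaaedabdac
   8 |  32 | aedabdac
   9 |  12 | babbcbacaddcadcadbeaaedabdac
  10 |  17 | bacaddcadcadbeaaedabdac
  11 |  14 | bbcbacaddcadcadbeaaedabdac
  12 |  15 | bcbacaddcadcadbeaaedabdac
  13 |   0 | bcdebecdebecbabbcbacaddcadcadbeaaedabdac
  14 |  36 | bdac
  15 |  29 | beaaedabdac
  16 |   9 | becbabbcbacaddcadcadbeaaedabdac
  17 |   4 | becdebecbabbcbacaddcadcadbeaaedabdac
  18 |  39 | c
  19 |  26 | cadbeaaedabdac
  20 |  23 | cadcadbeaaedabdac
  21 |  19 | caddcadcadbeaaedabdac
  22 |  11 | cbabbcbacaddcadcadbeaaedabdac
  23 |  16 | cbacaddcadcadbeaaedabdac
  24 |   6 | cdebecbabbcbacaddcadcadbeaaedabdac
  25 |   1 | cdebecdebecbabbcbacaddcadcadbeaaedabdac
  26 |  34 | dabdac
  27 |  37 | dac
  28 |  28 | dbeaaedabdac
  29 |  25 | dcadbeaaedabdac
  30 |  22 | dcadcadbeaaedabdac
  31 |  21 | ddcadcadbeaaedabdac
  32 |   7 | debecbabbcbacaddcadcadbeaaedabdac
  33 |   2 | debecdebecbabbcbacaddcadcadbeaaedabdac
  34 |  30 | eaaedabdac
  35 |   8 | ebecbabbcbacaddcadcadbeaaedabdac
  36 |   3 | ebecdebecbabbcbacaddcadcadbeaaedabdac
  37 |  10 | ecbabbcbacaddcadcadbeaaedabdac
  38 |   5 | ecdebecbabbcbacaddcadcadbeaaedabdac
  39 |  33 | edabdac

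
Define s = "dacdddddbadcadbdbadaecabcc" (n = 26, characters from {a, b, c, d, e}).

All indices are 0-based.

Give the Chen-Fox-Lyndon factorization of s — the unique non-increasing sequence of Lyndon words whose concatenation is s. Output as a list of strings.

["d", "acdddddbadcadbdbadaec", "abcc"]

emit factor 1: 'd' (i=0, period=1)
emit factor 2: 'acdddddbadcadbdbadaec' (i=1, period=21)
emit factor 3: 'abcc' (i=22, period=4)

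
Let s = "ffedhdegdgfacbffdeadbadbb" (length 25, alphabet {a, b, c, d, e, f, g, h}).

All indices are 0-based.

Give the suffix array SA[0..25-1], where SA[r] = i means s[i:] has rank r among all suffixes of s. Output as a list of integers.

rank→(start, suffix):
  0 → (11, 'acbffdeadbadbb')
  1 → (18, 'adbadbb')
  2 → (21, 'adbb')
  3 → (24, 'b')
  4 → (20, 'badbb')
  5 → (23, 'bb')
  6 → (13, 'bffdeadbadbb')
  7 → (12, 'cbffdeadbadbb')
  8 → (19, 'dbadbb')
  9 → (22, 'dbb')
  10 → (16, 'deadbadbb')
  11 → (5, 'degdgfacbffdeadbadbb')
  12 → (8, 'dgfacbffdeadbadbb')
  13 → (3, 'dhdegdgfacbffdeadbadbb')
  14 → (17, 'eadbadbb')
  15 → (2, 'edhdegdgfacbffdeadbadbb')
  16 → (6, 'egdgfacbffdeadbadbb')
  17 → (10, 'facbffdeadbadbb')
  18 → (15, 'fdeadbadbb')
  19 → (1, 'fedhdegdgfacbffdeadbadbb')
  20 → (14, 'ffdeadbadbb')
  21 → (0, 'ffedhdegdgfacbffdeadbadbb')
  22 → (7, 'gdgfacbffdeadbadbb')
  23 → (9, 'gfacbffdeadbadbb')
  24 → (4, 'hdegdgfacbffdeadbadbb')

[11, 18, 21, 24, 20, 23, 13, 12, 19, 22, 16, 5, 8, 3, 17, 2, 6, 10, 15, 1, 14, 0, 7, 9, 4]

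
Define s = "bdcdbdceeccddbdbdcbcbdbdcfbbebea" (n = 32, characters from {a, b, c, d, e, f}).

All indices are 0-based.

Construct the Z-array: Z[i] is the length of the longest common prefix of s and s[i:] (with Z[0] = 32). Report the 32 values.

[32, 0, 0, 0, 3, 0, 0, 0, 0, 0, 0, 0, 0, 2, 0, 3, 0, 0, 1, 0, 2, 0, 3, 0, 0, 0, 1, 1, 0, 1, 0, 0]

Z[0]=32
i=1: i≥r, start 0; Z[1]=0
i=2: i≥r, start 0; Z[2]=0
i=3: i≥r, start 0; Z[3]=0
i=4: i≥r, start 0; Z[4]=3 extend→box=[4,7)
i=5: min(r-i=2, Z[1]=0)=0; Z[5]=0
i=6: min(r-i=1, Z[2]=0)=0; Z[6]=0
i=7: i≥r, start 0; Z[7]=0
i=8: i≥r, start 0; Z[8]=0
i=9: i≥r, start 0; Z[9]=0
i=10: i≥r, start 0; Z[10]=0
i=11: i≥r, start 0; Z[11]=0
i=12: i≥r, start 0; Z[12]=0
i=13: i≥r, start 0; Z[13]=2 extend→box=[13,15)
i=14: min(r-i=1, Z[1]=0)=0; Z[14]=0
i=15: i≥r, start 0; Z[15]=3 extend→box=[15,18)
i=16: min(r-i=2, Z[1]=0)=0; Z[16]=0
i=17: min(r-i=1, Z[2]=0)=0; Z[17]=0
i=18: i≥r, start 0; Z[18]=1 extend→box=[18,19)
i=19: i≥r, start 0; Z[19]=0
i=20: i≥r, start 0; Z[20]=2 extend→box=[20,22)
i=21: min(r-i=1, Z[1]=0)=0; Z[21]=0
i=22: i≥r, start 0; Z[22]=3 extend→box=[22,25)
i=23: min(r-i=2, Z[1]=0)=0; Z[23]=0
i=24: min(r-i=1, Z[2]=0)=0; Z[24]=0
i=25: i≥r, start 0; Z[25]=0
i=26: i≥r, start 0; Z[26]=1 extend→box=[26,27)
i=27: i≥r, start 0; Z[27]=1 extend→box=[27,28)
i=28: i≥r, start 0; Z[28]=0
i=29: i≥r, start 0; Z[29]=1 extend→box=[29,30)
i=30: i≥r, start 0; Z[30]=0
i=31: i≥r, start 0; Z[31]=0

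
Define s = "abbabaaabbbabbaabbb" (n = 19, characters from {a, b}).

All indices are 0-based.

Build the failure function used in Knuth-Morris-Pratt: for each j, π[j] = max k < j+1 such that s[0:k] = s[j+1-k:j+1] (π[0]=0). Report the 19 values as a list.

[0, 0, 0, 1, 2, 1, 1, 1, 2, 3, 0, 1, 2, 3, 4, 1, 2, 3, 0]

π[0] = 0
j=1 s[j]='b': π[1]=0 (border '')
j=2 s[j]='b': π[2]=0 (border '')
j=3 s[j]='a': π[3]=1 (border 'a')
j=4 s[j]='b': π[4]=2 (border 'ab')
j=5 s[j]='a': k: 2→0; π[5]=1 (border 'a')
j=6 s[j]='a': k: 1→0; π[6]=1 (border 'a')
j=7 s[j]='a': k: 1→0; π[7]=1 (border 'a')
j=8 s[j]='b': π[8]=2 (border 'ab')
j=9 s[j]='b': π[9]=3 (border 'abb')
j=10 s[j]='b': k: 3→0; π[10]=0 (border '')
j=11 s[j]='a': π[11]=1 (border 'a')
j=12 s[j]='b': π[12]=2 (border 'ab')
j=13 s[j]='b': π[13]=3 (border 'abb')
j=14 s[j]='a': π[14]=4 (border 'abba')
j=15 s[j]='a': k: 4→1→0; π[15]=1 (border 'a')
j=16 s[j]='b': π[16]=2 (border 'ab')
j=17 s[j]='b': π[17]=3 (border 'abb')
j=18 s[j]='b': k: 3→0; π[18]=0 (border '')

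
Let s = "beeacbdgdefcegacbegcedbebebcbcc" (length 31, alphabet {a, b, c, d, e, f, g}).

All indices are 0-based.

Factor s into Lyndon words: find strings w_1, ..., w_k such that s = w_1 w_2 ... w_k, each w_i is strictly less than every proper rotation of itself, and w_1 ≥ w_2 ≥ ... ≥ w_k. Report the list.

emit factor 1: 'bee' (i=0, period=3)
emit factor 2: 'acbdgdefcegacbegcedbebebcbcc' (i=3, period=28)

["bee", "acbdgdefcegacbegcedbebebcbcc"]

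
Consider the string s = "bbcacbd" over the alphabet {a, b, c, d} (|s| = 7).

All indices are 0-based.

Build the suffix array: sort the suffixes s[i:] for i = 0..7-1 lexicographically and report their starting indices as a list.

sorted suffixes:
  #0 SA[0]=3  'acbd'
  #1 SA[1]=0  'bbcacbd'
  #2 SA[2]=1  'bcacbd'
  #3 SA[3]=5  'bd'
  #4 SA[4]=2  'cacbd'
  #5 SA[5]=4  'cbd'
  #6 SA[6]=6  'd'

[3, 0, 1, 5, 2, 4, 6]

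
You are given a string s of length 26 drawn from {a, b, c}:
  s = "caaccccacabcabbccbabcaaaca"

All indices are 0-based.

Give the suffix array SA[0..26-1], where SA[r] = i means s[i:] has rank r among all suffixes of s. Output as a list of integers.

sorted suffixes:
  #0 SA[0]=25  'a'
  #1 SA[1]=21  'aaaca'
  #2 SA[2]=22  'aaca'
  #3 SA[3]=1  'aaccccacabcabbccbabcaaaca'
  #4 SA[4]=12  'abbccbabcaaaca'
  #5 SA[5]=18  'abcaaaca'
  #6 SA[6]=9  'abcabbccbabcaaaca'
  #7 SA[7]=23  'aca'
  #8 SA[8]=7  'acabcabbccbabcaaaca'
  #9 SA[9]=2  'accccacabcabbccbabcaaaca'
  #10 SA[10]=17  'babcaaaca'
  #11 SA[11]=13  'bbccbabcaaaca'
  #12 SA[12]=19  'bcaaaca'
  #13 SA[13]=10  'bcabbccbabcaaaca'
  #14 SA[14]=14  'bccbabcaaaca'
  #15 SA[15]=24  'ca'
  #16 SA[16]=20  'caaaca'
  #17 SA[17]=0  'caaccccacabcabbccbabcaaaca'
  #18 SA[18]=11  'cabbccbabcaaaca'
  #19 SA[19]=8  'cabcabbccbabcaaaca'
  #20 SA[20]=6  'cacabcabbccbabcaaaca'
  #21 SA[21]=16  'cbabcaaaca'
  #22 SA[22]=5  'ccacabcabbccbabcaaaca'
  #23 SA[23]=15  'ccbabcaaaca'
  #24 SA[24]=4  'cccacabcabbccbabcaaaca'
  #25 SA[25]=3  'ccccacabcabbccbabcaaaca'

[25, 21, 22, 1, 12, 18, 9, 23, 7, 2, 17, 13, 19, 10, 14, 24, 20, 0, 11, 8, 6, 16, 5, 15, 4, 3]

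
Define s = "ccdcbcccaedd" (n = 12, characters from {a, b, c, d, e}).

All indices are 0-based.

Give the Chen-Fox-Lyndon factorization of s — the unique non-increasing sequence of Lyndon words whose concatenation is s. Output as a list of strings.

["ccd", "c", "bccc", "aedd"]

emit factor 1: 'ccd' (i=0, period=3)
emit factor 2: 'c' (i=3, period=1)
emit factor 3: 'bccc' (i=4, period=4)
emit factor 4: 'aedd' (i=8, period=4)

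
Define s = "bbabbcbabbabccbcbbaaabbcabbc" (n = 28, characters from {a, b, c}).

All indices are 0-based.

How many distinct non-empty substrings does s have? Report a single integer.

348

rank→(start, suffix):
  0 → (18, 'aaabbcabbc')
  1 → (19, 'aabbcabbc')
  2 → (7, 'abbabccbcbbaaabbcabbc')
  3 → (24, 'abbc')
  4 → (20, 'abbcabbc')
  5 → (2, 'abbcbabbabccbcbbaaabbcabbc')
  6 → (10, 'abccbcbbaaabbcabbc')
  7 → (17, 'baaabbcabbc')
  8 → (6, 'babbabccbcbbaaabbcabbc')
  9 → (1, 'babbcbabbabccbcbbaaabbcabbc')
  10 → (9, 'babccbcbbaaabbcabbc')
  11 → (16, 'bbaaabbcabbc')
  12 → (0, 'bbabbcbabbabccbcbbaaabbcabbc')
  13 → (8, 'bbabccbcbbaaabbcabbc')
  14 → (25, 'bbc')
  15 → (21, 'bbcabbc')
  16 → (3, 'bbcbabbabccbcbbaaabbcabbc')
  17 → (26, 'bc')
  18 → (22, 'bcabbc')
  19 → (4, 'bcbabbabccbcbbaaabbcabbc')
  20 → (14, 'bcbbaaabbcabbc')
  21 → (11, 'bccbcbbaaabbcabbc')
  22 → (27, 'c')
  23 → (23, 'cabbc')
  24 → (5, 'cbabbabccbcbbaaabbcabbc')
  25 → (15, 'cbbaaabbcabbc')
  26 → (13, 'cbcbbaaabbcabbc')
  27 → (12, 'ccbcbbaaabbcabbc')

SA = [18, 19, 7, 24, 20, 2, 10, 17, 6, 1, 9, 16, 0, 8, 25, 21, 3, 26, 22, 4, 14, 11, 27, 23, 5, 15, 13, 12]
[i] adj suffixes → lcp
  [1] 18/19 → 2 ('aa')
  [2] 19/7 → 1 ('a')
  [3] 7/24 → 3 ('abb')
  [4] 24/20 → 4 ('abbc')
  [5] 20/2 → 4 ('abbc')
  [6] 2/10 → 2 ('ab')
  [7] 10/17 → 0 ('')
  [8] 17/6 → 2 ('ba')
  [9] 6/1 → 4 ('babb')
  [10] 1/9 → 3 ('bab')
  [11] 9/16 → 1 ('b')
  [12] 16/0 → 3 ('bba')
  [13] 0/8 → 4 ('bbab')
  [14] 8/25 → 2 ('bb')
  [15] 25/21 → 3 ('bbc')
  [16] 21/3 → 3 ('bbc')
  [17] 3/26 → 1 ('b')
  [18] 26/22 → 2 ('bc')
  [19] 22/4 → 2 ('bc')
  [20] 4/14 → 3 ('bcb')
  [21] 14/11 → 2 ('bc')
  [22] 11/27 → 0 ('')
  [23] 27/23 → 1 ('c')
  [24] 23/5 → 1 ('c')
  [25] 5/15 → 2 ('cb')
  [26] 15/13 → 2 ('cb')
  [27] 13/12 → 1 ('c')

n(n+1)/2 = 28·29/2 = 406
Σ LCP = 0 + 2 + 1 + 3 + 4 + 4 + 2 + 0 + 2 + 4 + 3 + 1 + 3 + 4 + 2 + 3 + 3 + 1 + 2 + 2 + 3 + 2 + 0 + 1 + 1 + 2 + 2 + 1 = 58
distinct = 406 − 58 = 348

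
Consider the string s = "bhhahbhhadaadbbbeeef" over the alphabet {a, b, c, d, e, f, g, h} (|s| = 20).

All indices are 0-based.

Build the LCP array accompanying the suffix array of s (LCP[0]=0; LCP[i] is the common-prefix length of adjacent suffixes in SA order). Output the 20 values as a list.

sorted suffixes:
  #0 SA[0]=10  'aadbbbeeef'
  #1 SA[1]=8  'adaadbbbeeef'
  #2 SA[2]=11  'adbbbeeef'
  #3 SA[3]=3  'ahbhhadaadbbbeeef'
  #4 SA[4]=13  'bbbeeef'
  #5 SA[5]=14  'bbeeef'
  #6 SA[6]=15  'beeef'
  #7 SA[7]=5  'bhhadaadbbbeeef'
  #8 SA[8]=0  'bhhahbhhadaadbbbeeef'
  #9 SA[9]=9  'daadbbbeeef'
  #10 SA[10]=12  'dbbbeeef'
  #11 SA[11]=16  'eeef'
  #12 SA[12]=17  'eef'
  #13 SA[13]=18  'ef'
  #14 SA[14]=19  'f'
  #15 SA[15]=7  'hadaadbbbeeef'
  #16 SA[16]=2  'hahbhhadaadbbbeeef'
  #17 SA[17]=4  'hbhhadaadbbbeeef'
  #18 SA[18]=6  'hhadaadbbbeeef'
  #19 SA[19]=1  'hhahbhhadaadbbbeeef'

SA = [10, 8, 11, 3, 13, 14, 15, 5, 0, 9, 12, 16, 17, 18, 19, 7, 2, 4, 6, 1]
[i] adj suffixes → lcp
  [1] 10/8 → 1 ('a')
  [2] 8/11 → 2 ('ad')
  [3] 11/3 → 1 ('a')
  [4] 3/13 → 0 ('')
  [5] 13/14 → 2 ('bb')
  [6] 14/15 → 1 ('b')
  [7] 15/5 → 1 ('b')
  [8] 5/0 → 4 ('bhha')
  [9] 0/9 → 0 ('')
  [10] 9/12 → 1 ('d')
  [11] 12/16 → 0 ('')
  [12] 16/17 → 2 ('ee')
  [13] 17/18 → 1 ('e')
  [14] 18/19 → 0 ('')
  [15] 19/7 → 0 ('')
  [16] 7/2 → 2 ('ha')
  [17] 2/4 → 1 ('h')
  [18] 4/6 → 1 ('h')
  [19] 6/1 → 3 ('hha')

[0, 1, 2, 1, 0, 2, 1, 1, 4, 0, 1, 0, 2, 1, 0, 0, 2, 1, 1, 3]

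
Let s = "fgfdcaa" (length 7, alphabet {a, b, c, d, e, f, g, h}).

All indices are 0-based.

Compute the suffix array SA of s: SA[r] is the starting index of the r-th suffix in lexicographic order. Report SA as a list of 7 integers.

[6, 5, 4, 3, 2, 0, 1]

rank | idx | suffix
   0 |   6 | a
   1 |   5 | aa
   2 |   4 | caa
   3 |   3 | dcaa
   4 |   2 | fdcaa
   5 |   0 | fgfdcaa
   6 |   1 | gfdcaa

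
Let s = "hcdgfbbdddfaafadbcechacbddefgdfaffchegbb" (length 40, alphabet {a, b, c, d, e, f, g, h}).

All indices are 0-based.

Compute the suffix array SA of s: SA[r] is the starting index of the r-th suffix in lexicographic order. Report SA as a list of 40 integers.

rank | idx | suffix
   0 |  11 | aafadbcechacbddefgdfaffchegbb
   1 |  21 | acbddefgdfaffchegbb
   2 |  14 | adbcechacbddefgdfaffchegbb
   3 |  12 | afadbcechacbddefgdfaffchegbb
   4 |  31 | affchegbb
   5 |  39 | b
   6 |  38 | bb
   7 |   5 | bbdddfaafadbcechacbddefgdfaffchegbb
   8 |  16 | bcechacbddefgdfaffchegbb
   9 |   6 | bdddfaafadbcechacbddefgdfaffchegbb
  10 |  23 | bddefgdfaffchegbb
  11 |  22 | cbddefgdfaffchegbb
  12 |   1 | cdgfbbdddfaafadbcechacbddefgdfaffchegbb
  13 |  17 | cechacbddefgdfaffchegbb
  14 |  19 | chacbddefgdfaffchegbb
  15 |  34 | chegbb
  16 |  15 | dbcechacbddefgdfaffchegbb
  17 |   7 | dddfaafadbcechacbddefgdfaffchegbb
  18 |  24 | ddefgdfaffchegbb
  19 |   8 | ddfaafadbcechacbddefgdfaffchegbb
  20 |  25 | defgdfaffchegbb
  21 |   9 | dfaafadbcechacbddefgdfaffchegbb
  22 |  29 | dfaffchegbb
  23 |   2 | dgfbbdddfaafadbcechacbddefgdfaffchegbb
  24 |  18 | echacbddefgdfaffchegbb
  25 |  26 | efgdfaffchegbb
  26 |  36 | egbb
  27 |  10 | faafadbcechacbddefgdfaffchegbb
  28 |  13 | fadbcechacbddefgdfaffchegbb
  29 |  30 | faffchegbb
  30 |   4 | fbbdddfaafadbcechacbddefgdfaffchegbb
  31 |  33 | fchegbb
  32 |  32 | ffchegbb
  33 |  27 | fgdfaffchegbb
  34 |  37 | gbb
  35 |  28 | gdfaffchegbb
  36 |   3 | gfbbdddfaafadbcechacbddefgdfaffchegbb
  37 |  20 | hacbddefgdfaffchegbb
  38 |   0 | hcdgfbbdddfaafadbcechacbddefgdfaffchegbb
  39 |  35 | hegbb

[11, 21, 14, 12, 31, 39, 38, 5, 16, 6, 23, 22, 1, 17, 19, 34, 15, 7, 24, 8, 25, 9, 29, 2, 18, 26, 36, 10, 13, 30, 4, 33, 32, 27, 37, 28, 3, 20, 0, 35]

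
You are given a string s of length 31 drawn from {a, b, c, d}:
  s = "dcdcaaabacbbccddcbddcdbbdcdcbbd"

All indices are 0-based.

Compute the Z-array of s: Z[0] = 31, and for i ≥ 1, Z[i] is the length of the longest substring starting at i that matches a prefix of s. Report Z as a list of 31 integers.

Z[0]=31
i=1: i≥r, start 0; Z[1]=0
i=2: i≥r, start 0; Z[2]=2 extend→box=[2,4)
i=3: min(r-i=1, Z[1]=0)=0; Z[3]=0
i=4: i≥r, start 0; Z[4]=0
i=5: i≥r, start 0; Z[5]=0
i=6: i≥r, start 0; Z[6]=0
i=7: i≥r, start 0; Z[7]=0
i=8: i≥r, start 0; Z[8]=0
i=9: i≥r, start 0; Z[9]=0
i=10: i≥r, start 0; Z[10]=0
i=11: i≥r, start 0; Z[11]=0
i=12: i≥r, start 0; Z[12]=0
i=13: i≥r, start 0; Z[13]=0
i=14: i≥r, start 0; Z[14]=1 extend→box=[14,15)
i=15: i≥r, start 0; Z[15]=2 extend→box=[15,17)
i=16: min(r-i=1, Z[1]=0)=0; Z[16]=0
i=17: i≥r, start 0; Z[17]=0
i=18: i≥r, start 0; Z[18]=1 extend→box=[18,19)
i=19: i≥r, start 0; Z[19]=3 extend→box=[19,22)
i=20: min(r-i=2, Z[1]=0)=0; Z[20]=0
i=21: min(r-i=1, Z[2]=2)=1; Z[21]=1
i=22: i≥r, start 0; Z[22]=0
i=23: i≥r, start 0; Z[23]=0
i=24: i≥r, start 0; Z[24]=4 extend→box=[24,28)
i=25: min(r-i=3, Z[1]=0)=0; Z[25]=0
i=26: min(r-i=2, Z[2]=2)=2; Z[26]=2
i=27: min(r-i=1, Z[3]=0)=0; Z[27]=0
i=28: i≥r, start 0; Z[28]=0
i=29: i≥r, start 0; Z[29]=0
i=30: i≥r, start 0; Z[30]=1 extend→box=[30,31)

[31, 0, 2, 0, 0, 0, 0, 0, 0, 0, 0, 0, 0, 0, 1, 2, 0, 0, 1, 3, 0, 1, 0, 0, 4, 0, 2, 0, 0, 0, 1]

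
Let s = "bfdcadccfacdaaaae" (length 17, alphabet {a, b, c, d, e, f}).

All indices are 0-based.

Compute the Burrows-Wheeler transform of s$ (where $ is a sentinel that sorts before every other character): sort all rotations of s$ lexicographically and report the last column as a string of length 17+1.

rank  rotation            last
    0  $bfdcadccfacdaaaae  e
    1  aaaae$bfdcadccfacd  d
    2  aaae$bfdcadccfacda  a
    3  aae$bfdcadccfacdaa  a
    4  acdaaaae$bfdcadccf  f
    5  adccfacdaaaae$bfdc  c
    6  ae$bfdcadccfacdaaa  a
    7  bfdcadccfacdaaaae$  $
    8  cadccfacdaaaae$bfd  d
    9  ccfacdaaaae$bfdcad  d
   10  cdaaaae$bfdcadccfa  a
   11  cfacdaaaae$bfdcadc  c
   12  daaaae$bfdcadccfac  c
   13  dcadccfacdaaaae$bf  f
   14  dccfacdaaaae$bfdca  a
   15  e$bfdcadccfacdaaaa  a
   16  facdaaaae$bfdcadcc  c
   17  fdcadccfacdaaaae$b  b

edaafca$ddaccfaacb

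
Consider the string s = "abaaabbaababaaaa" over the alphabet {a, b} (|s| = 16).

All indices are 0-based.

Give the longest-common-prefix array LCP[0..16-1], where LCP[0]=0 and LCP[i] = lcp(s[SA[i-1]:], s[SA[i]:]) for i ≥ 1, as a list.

[0, 1, 2, 3, 3, 2, 3, 1, 5, 3, 2, 0, 4, 3, 2, 1]

sorted suffixes:
  #0 SA[0]=15  'a'
  #1 SA[1]=14  'aa'
  #2 SA[2]=13  'aaa'
  #3 SA[3]=12  'aaaa'
  #4 SA[4]=2  'aaabbaababaaaa'
  #5 SA[5]=7  'aababaaaa'
  #6 SA[6]=3  'aabbaababaaaa'
  #7 SA[7]=10  'abaaaa'
  #8 SA[8]=0  'abaaabbaababaaaa'
  #9 SA[9]=8  'ababaaaa'
  #10 SA[10]=4  'abbaababaaaa'
  #11 SA[11]=11  'baaaa'
  #12 SA[12]=1  'baaabbaababaaaa'
  #13 SA[13]=6  'baababaaaa'
  #14 SA[14]=9  'babaaaa'
  #15 SA[15]=5  'bbaababaaaa'

SA = [15, 14, 13, 12, 2, 7, 3, 10, 0, 8, 4, 11, 1, 6, 9, 5]
rank  pair      lcp
   1  s[15:],s[14:]  1  'a'
   2  s[14:],s[13:]  2  'aa'
   3  s[13:],s[12:]  3  'aaa'
   4  s[12:],s[2:]  3  'aaa'
   5  s[2:],s[7:]  2  'aa'
   6  s[7:],s[3:]  3  'aab'
   7  s[3:],s[10:]  1  'a'
   8  s[10:],s[0:]  5  'abaaa'
   9  s[0:],s[8:]  3  'aba'
  10  s[8:],s[4:]  2  'ab'
  11  s[4:],s[11:]  0  ''
  12  s[11:],s[1:]  4  'baaa'
  13  s[1:],s[6:]  3  'baa'
  14  s[6:],s[9:]  2  'ba'
  15  s[9:],s[5:]  1  'b'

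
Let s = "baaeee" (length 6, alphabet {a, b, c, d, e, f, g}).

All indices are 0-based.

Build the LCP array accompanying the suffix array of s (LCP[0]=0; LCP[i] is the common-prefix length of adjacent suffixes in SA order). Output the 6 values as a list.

[0, 1, 0, 0, 1, 2]

sorted suffixes:
  #0 SA[0]=1  'aaeee'
  #1 SA[1]=2  'aeee'
  #2 SA[2]=0  'baaeee'
  #3 SA[3]=5  'e'
  #4 SA[4]=4  'ee'
  #5 SA[5]=3  'eee'

SA = [1, 2, 0, 5, 4, 3]
i: (SA[i-1],SA[i]) lcp shared
  1: (1,2) 1 'a'
  2: (2,0) 0 ''
  3: (0,5) 0 ''
  4: (5,4) 1 'e'
  5: (4,3) 2 'ee'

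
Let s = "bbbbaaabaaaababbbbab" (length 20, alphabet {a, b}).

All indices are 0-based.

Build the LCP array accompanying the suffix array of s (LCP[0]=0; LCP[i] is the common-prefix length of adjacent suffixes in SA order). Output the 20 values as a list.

rank | idx | suffix
   0 |   8 | aaaababbbbab
   1 |   4 | aaabaaaababbbbab
   2 |   9 | aaababbbbab
   3 |   5 | aabaaaababbbbab
   4 |  10 | aababbbbab
   5 |  18 | ab
   6 |   6 | abaaaababbbbab
   7 |  11 | ababbbbab
   8 |  13 | abbbbab
   9 |  19 | b
  10 |   7 | baaaababbbbab
  11 |   3 | baaabaaaababbbbab
  12 |  17 | bab
  13 |  12 | babbbbab
  14 |   2 | bbaaabaaaababbbbab
  15 |  16 | bbab
  16 |   1 | bbbaaabaaaababbbbab
  17 |  15 | bbbab
  18 |   0 | bbbbaaabaaaababbbbab
  19 |  14 | bbbbab

SA = [8, 4, 9, 5, 10, 18, 6, 11, 13, 19, 7, 3, 17, 12, 2, 16, 1, 15, 0, 14]
rank  pair      lcp
   1  s[8:],s[4:]  3  'aaa'
   2  s[4:],s[9:]  5  'aaaba'
   3  s[9:],s[5:]  2  'aa'
   4  s[5:],s[10:]  4  'aaba'
   5  s[10:],s[18:]  1  'a'
   6  s[18:],s[6:]  2  'ab'
   7  s[6:],s[11:]  3  'aba'
   8  s[11:],s[13:]  2  'ab'
   9  s[13:],s[19:]  0  ''
  10  s[19:],s[7:]  1  'b'
  11  s[7:],s[3:]  4  'baaa'
  12  s[3:],s[17:]  2  'ba'
  13  s[17:],s[12:]  3  'bab'
  14  s[12:],s[2:]  1  'b'
  15  s[2:],s[16:]  3  'bba'
  16  s[16:],s[1:]  2  'bb'
  17  s[1:],s[15:]  4  'bbba'
  18  s[15:],s[0:]  3  'bbb'
  19  s[0:],s[14:]  5  'bbbba'

[0, 3, 5, 2, 4, 1, 2, 3, 2, 0, 1, 4, 2, 3, 1, 3, 2, 4, 3, 5]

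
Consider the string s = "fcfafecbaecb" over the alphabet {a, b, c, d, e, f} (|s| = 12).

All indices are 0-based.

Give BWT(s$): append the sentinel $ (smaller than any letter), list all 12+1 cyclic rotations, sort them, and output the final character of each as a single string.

rank  rotation       last
    0  $fcfafecbaecb  b
    1  aecb$fcfafecb  b
    2  afecbaecb$fcf  f
    3  b$fcfafecbaec  c
    4  baecb$fcfafec  c
    5  cb$fcfafecbae  e
    6  cbaecb$fcfafe  e
    7  cfafecbaecb$f  f
    8  ecb$fcfafecba  a
    9  ecbaecb$fcfaf  f
   10  fafecbaecb$fc  c
   11  fcfafecbaecb$  $
   12  fecbaecb$fcfa  a

bbfcceefafc$a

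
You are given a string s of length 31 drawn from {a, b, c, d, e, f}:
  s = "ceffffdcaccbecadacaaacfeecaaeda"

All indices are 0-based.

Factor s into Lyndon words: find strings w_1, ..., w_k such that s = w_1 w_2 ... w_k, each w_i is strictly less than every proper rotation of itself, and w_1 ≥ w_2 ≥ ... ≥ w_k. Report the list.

emit factor 1: 'ceffffd' (i=0, period=7)
emit factor 2: 'c' (i=7, period=1)
emit factor 3: 'accbecad' (i=8, period=8)
emit factor 4: 'ac' (i=16, period=2)
emit factor 5: 'aaacfeecaaed' (i=18, period=12)
emit factor 6: 'a' (i=30, period=1)

["ceffffd", "c", "accbecad", "ac", "aaacfeecaaed", "a"]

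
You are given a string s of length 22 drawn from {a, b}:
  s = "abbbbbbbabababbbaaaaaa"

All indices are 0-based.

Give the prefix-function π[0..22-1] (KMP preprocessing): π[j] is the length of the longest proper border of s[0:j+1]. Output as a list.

π[0] = 0
j=1 s[j]='b': π[1]=0 (border '')
j=2 s[j]='b': π[2]=0 (border '')
j=3 s[j]='b': π[3]=0 (border '')
j=4 s[j]='b': π[4]=0 (border '')
j=5 s[j]='b': π[5]=0 (border '')
j=6 s[j]='b': π[6]=0 (border '')
j=7 s[j]='b': π[7]=0 (border '')
j=8 s[j]='a': π[8]=1 (border 'a')
j=9 s[j]='b': π[9]=2 (border 'ab')
j=10 s[j]='a': k: 2→0; π[10]=1 (border 'a')
j=11 s[j]='b': π[11]=2 (border 'ab')
j=12 s[j]='a': k: 2→0; π[12]=1 (border 'a')
j=13 s[j]='b': π[13]=2 (border 'ab')
j=14 s[j]='b': π[14]=3 (border 'abb')
j=15 s[j]='b': π[15]=4 (border 'abbb')
j=16 s[j]='a': k: 4→0; π[16]=1 (border 'a')
j=17 s[j]='a': k: 1→0; π[17]=1 (border 'a')
j=18 s[j]='a': k: 1→0; π[18]=1 (border 'a')
j=19 s[j]='a': k: 1→0; π[19]=1 (border 'a')
j=20 s[j]='a': k: 1→0; π[20]=1 (border 'a')
j=21 s[j]='a': k: 1→0; π[21]=1 (border 'a')

[0, 0, 0, 0, 0, 0, 0, 0, 1, 2, 1, 2, 1, 2, 3, 4, 1, 1, 1, 1, 1, 1]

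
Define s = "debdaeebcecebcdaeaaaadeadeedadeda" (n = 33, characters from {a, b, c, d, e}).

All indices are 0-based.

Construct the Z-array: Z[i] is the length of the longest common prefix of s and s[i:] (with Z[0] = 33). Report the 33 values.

Z[0]=33
i=1: outside box; Z[1]=0
i=2: outside box; Z[2]=0
i=3: outside box; Z[3]=1 extend→box=[3,4)
i=4: outside box; Z[4]=0
i=5: outside box; Z[5]=0
i=6: outside box; Z[6]=0
i=7: outside box; Z[7]=0
i=8: outside box; Z[8]=0
i=9: outside box; Z[9]=0
i=10: outside box; Z[10]=0
i=11: outside box; Z[11]=0
i=12: outside box; Z[12]=0
i=13: outside box; Z[13]=0
i=14: outside box; Z[14]=1 extend→box=[14,15)
i=15: outside box; Z[15]=0
i=16: outside box; Z[16]=0
i=17: outside box; Z[17]=0
i=18: outside box; Z[18]=0
i=19: outside box; Z[19]=0
i=20: outside box; Z[20]=0
i=21: outside box; Z[21]=2 extend→box=[21,23)
i=22: min(r-i=1, Z[1]=0)=0; Z[22]=0
i=23: outside box; Z[23]=0
i=24: outside box; Z[24]=2 extend→box=[24,26)
i=25: min(r-i=1, Z[1]=0)=0; Z[25]=0
i=26: outside box; Z[26]=0
i=27: outside box; Z[27]=1 extend→box=[27,28)
i=28: outside box; Z[28]=0
i=29: outside box; Z[29]=2 extend→box=[29,31)
i=30: min(r-i=1, Z[1]=0)=0; Z[30]=0
i=31: outside box; Z[31]=1 extend→box=[31,32)
i=32: outside box; Z[32]=0

[33, 0, 0, 1, 0, 0, 0, 0, 0, 0, 0, 0, 0, 0, 1, 0, 0, 0, 0, 0, 0, 2, 0, 0, 2, 0, 0, 1, 0, 2, 0, 1, 0]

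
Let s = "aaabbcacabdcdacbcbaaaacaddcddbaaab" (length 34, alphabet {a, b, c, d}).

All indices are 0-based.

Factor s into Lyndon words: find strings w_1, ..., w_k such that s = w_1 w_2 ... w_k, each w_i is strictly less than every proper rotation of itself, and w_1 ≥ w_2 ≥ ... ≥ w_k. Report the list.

emit factor 1: 'aaabbcacabdcdacbcb' (i=0, period=18)
emit factor 2: 'aaaacaddcddbaaab' (i=18, period=16)

["aaabbcacabdcdacbcb", "aaaacaddcddbaaab"]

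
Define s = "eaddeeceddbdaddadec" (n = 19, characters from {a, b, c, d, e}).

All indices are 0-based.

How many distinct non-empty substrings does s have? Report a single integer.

sorted suffixes:
  #0 SA[0]=12  'addadec'
  #1 SA[1]=1  'addeeceddbdaddadec'
  #2 SA[2]=15  'adec'
  #3 SA[3]=10  'bdaddadec'
  #4 SA[4]=18  'c'
  #5 SA[5]=6  'ceddbdaddadec'
  #6 SA[6]=11  'daddadec'
  #7 SA[7]=14  'dadec'
  #8 SA[8]=9  'dbdaddadec'
  #9 SA[9]=13  'ddadec'
  #10 SA[10]=8  'ddbdaddadec'
  #11 SA[11]=2  'ddeeceddbdaddadec'
  #12 SA[12]=16  'dec'
  #13 SA[13]=3  'deeceddbdaddadec'
  #14 SA[14]=0  'eaddeeceddbdaddadec'
  #15 SA[15]=17  'ec'
  #16 SA[16]=5  'eceddbdaddadec'
  #17 SA[17]=7  'eddbdaddadec'
  #18 SA[18]=4  'eeceddbdaddadec'

SA = [12, 1, 15, 10, 18, 6, 11, 14, 9, 13, 8, 2, 16, 3, 0, 17, 5, 7, 4]
[i] adj suffixes → lcp
  [1] 12/1 → 3 ('add')
  [2] 1/15 → 2 ('ad')
  [3] 15/10 → 0 ('')
  [4] 10/18 → 0 ('')
  [5] 18/6 → 1 ('c')
  [6] 6/11 → 0 ('')
  [7] 11/14 → 3 ('dad')
  [8] 14/9 → 1 ('d')
  [9] 9/13 → 1 ('d')
  [10] 13/8 → 2 ('dd')
  [11] 8/2 → 2 ('dd')
  [12] 2/16 → 1 ('d')
  [13] 16/3 → 2 ('de')
  [14] 3/0 → 0 ('')
  [15] 0/17 → 1 ('e')
  [16] 17/5 → 2 ('ec')
  [17] 5/7 → 1 ('e')
  [18] 7/4 → 1 ('e')

n(n+1)/2 = 19·20/2 = 190
Σ LCP = 0 + 3 + 2 + 0 + 0 + 1 + 0 + 3 + 1 + 1 + 2 + 2 + 1 + 2 + 0 + 1 + 2 + 1 + 1 = 23
distinct = 190 − 23 = 167

167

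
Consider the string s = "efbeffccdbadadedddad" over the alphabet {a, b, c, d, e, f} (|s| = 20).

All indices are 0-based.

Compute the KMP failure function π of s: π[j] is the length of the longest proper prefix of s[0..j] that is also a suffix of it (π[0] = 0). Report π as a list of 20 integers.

[0, 0, 0, 1, 2, 0, 0, 0, 0, 0, 0, 0, 0, 0, 1, 0, 0, 0, 0, 0]

π[0] = 0
j=1 s[j]='f': π[1]=0 (border '')
j=2 s[j]='b': π[2]=0 (border '')
j=3 s[j]='e': π[3]=1 (border 'e')
j=4 s[j]='f': π[4]=2 (border 'ef')
j=5 s[j]='f': k: 2→0; π[5]=0 (border '')
j=6 s[j]='c': π[6]=0 (border '')
j=7 s[j]='c': π[7]=0 (border '')
j=8 s[j]='d': π[8]=0 (border '')
j=9 s[j]='b': π[9]=0 (border '')
j=10 s[j]='a': π[10]=0 (border '')
j=11 s[j]='d': π[11]=0 (border '')
j=12 s[j]='a': π[12]=0 (border '')
j=13 s[j]='d': π[13]=0 (border '')
j=14 s[j]='e': π[14]=1 (border 'e')
j=15 s[j]='d': k: 1→0; π[15]=0 (border '')
j=16 s[j]='d': π[16]=0 (border '')
j=17 s[j]='d': π[17]=0 (border '')
j=18 s[j]='a': π[18]=0 (border '')
j=19 s[j]='d': π[19]=0 (border '')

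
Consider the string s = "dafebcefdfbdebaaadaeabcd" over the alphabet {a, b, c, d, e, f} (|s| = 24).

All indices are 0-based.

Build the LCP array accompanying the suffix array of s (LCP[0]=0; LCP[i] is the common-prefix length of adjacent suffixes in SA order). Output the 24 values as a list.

sorted suffixes:
  #0 SA[0]=14  'aaadaeabcd'
  #1 SA[1]=15  'aadaeabcd'
  #2 SA[2]=20  'abcd'
  #3 SA[3]=16  'adaeabcd'
  #4 SA[4]=18  'aeabcd'
  #5 SA[5]=1  'afebcefdfbdebaaadaeabcd'
  #6 SA[6]=13  'baaadaeabcd'
  #7 SA[7]=21  'bcd'
  #8 SA[8]=4  'bcefdfbdebaaadaeabcd'
  #9 SA[9]=10  'bdebaaadaeabcd'
  #10 SA[10]=22  'cd'
  #11 SA[11]=5  'cefdfbdebaaadaeabcd'
  #12 SA[12]=23  'd'
  #13 SA[13]=17  'daeabcd'
  #14 SA[14]=0  'dafebcefdfbdebaaadaeabcd'
  #15 SA[15]=11  'debaaadaeabcd'
  #16 SA[16]=8  'dfbdebaaadaeabcd'
  #17 SA[17]=19  'eabcd'
  #18 SA[18]=12  'ebaaadaeabcd'
  #19 SA[19]=3  'ebcefdfbdebaaadaeabcd'
  #20 SA[20]=6  'efdfbdebaaadaeabcd'
  #21 SA[21]=9  'fbdebaaadaeabcd'
  #22 SA[22]=7  'fdfbdebaaadaeabcd'
  #23 SA[23]=2  'febcefdfbdebaaadaeabcd'

SA = [14, 15, 20, 16, 18, 1, 13, 21, 4, 10, 22, 5, 23, 17, 0, 11, 8, 19, 12, 3, 6, 9, 7, 2]
[i] adj suffixes → lcp
  [1] 14/15 → 2 ('aa')
  [2] 15/20 → 1 ('a')
  [3] 20/16 → 1 ('a')
  [4] 16/18 → 1 ('a')
  [5] 18/1 → 1 ('a')
  [6] 1/13 → 0 ('')
  [7] 13/21 → 1 ('b')
  [8] 21/4 → 2 ('bc')
  [9] 4/10 → 1 ('b')
  [10] 10/22 → 0 ('')
  [11] 22/5 → 1 ('c')
  [12] 5/23 → 0 ('')
  [13] 23/17 → 1 ('d')
  [14] 17/0 → 2 ('da')
  [15] 0/11 → 1 ('d')
  [16] 11/8 → 1 ('d')
  [17] 8/19 → 0 ('')
  [18] 19/12 → 1 ('e')
  [19] 12/3 → 2 ('eb')
  [20] 3/6 → 1 ('e')
  [21] 6/9 → 0 ('')
  [22] 9/7 → 1 ('f')
  [23] 7/2 → 1 ('f')

[0, 2, 1, 1, 1, 1, 0, 1, 2, 1, 0, 1, 0, 1, 2, 1, 1, 0, 1, 2, 1, 0, 1, 1]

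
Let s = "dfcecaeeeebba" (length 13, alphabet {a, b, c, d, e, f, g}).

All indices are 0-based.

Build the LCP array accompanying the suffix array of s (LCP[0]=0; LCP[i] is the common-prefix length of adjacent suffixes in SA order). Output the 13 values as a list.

rank→(start, suffix):
  0 → (12, 'a')
  1 → (5, 'aeeeebba')
  2 → (11, 'ba')
  3 → (10, 'bba')
  4 → (4, 'caeeeebba')
  5 → (2, 'cecaeeeebba')
  6 → (0, 'dfcecaeeeebba')
  7 → (9, 'ebba')
  8 → (3, 'ecaeeeebba')
  9 → (8, 'eebba')
  10 → (7, 'eeebba')
  11 → (6, 'eeeebba')
  12 → (1, 'fcecaeeeebba')

SA = [12, 5, 11, 10, 4, 2, 0, 9, 3, 8, 7, 6, 1]
rank  pair      lcp
   1  s[12:],s[5:]  1  'a'
   2  s[5:],s[11:]  0  ''
   3  s[11:],s[10:]  1  'b'
   4  s[10:],s[4:]  0  ''
   5  s[4:],s[2:]  1  'c'
   6  s[2:],s[0:]  0  ''
   7  s[0:],s[9:]  0  ''
   8  s[9:],s[3:]  1  'e'
   9  s[3:],s[8:]  1  'e'
  10  s[8:],s[7:]  2  'ee'
  11  s[7:],s[6:]  3  'eee'
  12  s[6:],s[1:]  0  ''

[0, 1, 0, 1, 0, 1, 0, 0, 1, 1, 2, 3, 0]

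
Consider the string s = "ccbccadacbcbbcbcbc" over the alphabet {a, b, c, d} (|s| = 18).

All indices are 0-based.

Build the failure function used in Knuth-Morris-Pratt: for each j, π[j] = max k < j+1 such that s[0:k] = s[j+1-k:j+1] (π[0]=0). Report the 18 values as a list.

π[0] = 0
j=1 s[j]='c': π[1]=1 (border 'c')
j=2 s[j]='b': k: 1→0; π[2]=0 (border '')
j=3 s[j]='c': π[3]=1 (border 'c')
j=4 s[j]='c': π[4]=2 (border 'cc')
j=5 s[j]='a': k: 2→1→0; π[5]=0 (border '')
j=6 s[j]='d': π[6]=0 (border '')
j=7 s[j]='a': π[7]=0 (border '')
j=8 s[j]='c': π[8]=1 (border 'c')
j=9 s[j]='b': k: 1→0; π[9]=0 (border '')
j=10 s[j]='c': π[10]=1 (border 'c')
j=11 s[j]='b': k: 1→0; π[11]=0 (border '')
j=12 s[j]='b': π[12]=0 (border '')
j=13 s[j]='c': π[13]=1 (border 'c')
j=14 s[j]='b': k: 1→0; π[14]=0 (border '')
j=15 s[j]='c': π[15]=1 (border 'c')
j=16 s[j]='b': k: 1→0; π[16]=0 (border '')
j=17 s[j]='c': π[17]=1 (border 'c')

[0, 1, 0, 1, 2, 0, 0, 0, 1, 0, 1, 0, 0, 1, 0, 1, 0, 1]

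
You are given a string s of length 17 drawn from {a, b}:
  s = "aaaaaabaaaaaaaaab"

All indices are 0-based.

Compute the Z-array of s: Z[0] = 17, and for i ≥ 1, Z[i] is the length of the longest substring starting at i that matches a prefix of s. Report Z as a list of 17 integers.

Z[0]=17
i=1: outside box; Z[1]=5 scan→box=[1,6)
i=2: min(r-i=4, Z[1]=5)=4; Z[2]=4
i=3: min(r-i=3, Z[2]=4)=3; Z[3]=3
i=4: min(r-i=2, Z[3]=3)=2; Z[4]=2
i=5: min(r-i=1, Z[4]=2)=1; Z[5]=1
i=6: outside box; Z[6]=0
i=7: outside box; Z[7]=6 scan→box=[7,13)
i=8: min(r-i=5, Z[1]=5)=5; Z[8]=6 scan→box=[8,14)
i=9: min(r-i=5, Z[1]=5)=5; Z[9]=6 scan→box=[9,15)
i=10: min(r-i=5, Z[1]=5)=5; Z[10]=7 scan→box=[10,17)
i=11: min(r-i=6, Z[1]=5)=5; Z[11]=5
i=12: min(r-i=5, Z[2]=4)=4; Z[12]=4
i=13: min(r-i=4, Z[3]=3)=3; Z[13]=3
i=14: min(r-i=3, Z[4]=2)=2; Z[14]=2
i=15: min(r-i=2, Z[5]=1)=1; Z[15]=1
i=16: min(r-i=1, Z[6]=0)=0; Z[16]=0

[17, 5, 4, 3, 2, 1, 0, 6, 6, 6, 7, 5, 4, 3, 2, 1, 0]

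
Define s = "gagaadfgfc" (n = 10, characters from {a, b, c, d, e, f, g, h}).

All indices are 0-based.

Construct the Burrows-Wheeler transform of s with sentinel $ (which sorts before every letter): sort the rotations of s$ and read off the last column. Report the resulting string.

cgagfagda$f

rank  rotation     last
    0  $gagaadfgfc  c
    1  aadfgfc$gag  g
    2  adfgfc$gaga  a
    3  agaadfgfc$g  g
    4  c$gagaadfgf  f
    5  dfgfc$gagaa  a
    6  fc$gagaadfg  g
    7  fgfc$gagaad  d
    8  gaadfgfc$ga  a
    9  gagaadfgfc$  $
   10  gfc$gagaadf  f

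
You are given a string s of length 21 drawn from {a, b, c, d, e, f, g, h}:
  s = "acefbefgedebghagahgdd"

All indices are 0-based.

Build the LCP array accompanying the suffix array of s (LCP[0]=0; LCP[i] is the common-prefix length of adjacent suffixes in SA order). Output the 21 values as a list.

[0, 1, 1, 0, 1, 0, 0, 1, 1, 0, 1, 1, 2, 0, 1, 0, 1, 1, 1, 0, 1]

rank→(start, suffix):
  0 → (0, 'acefbefgedebghagahgdd')
  1 → (14, 'agahgdd')
  2 → (16, 'ahgdd')
  3 → (4, 'befgedebghagahgdd')
  4 → (11, 'bghagahgdd')
  5 → (1, 'cefbefgedebghagahgdd')
  6 → (20, 'd')
  7 → (19, 'dd')
  8 → (9, 'debghagahgdd')
  9 → (10, 'ebghagahgdd')
  10 → (8, 'edebghagahgdd')
  11 → (2, 'efbefgedebghagahgdd')
  12 → (5, 'efgedebghagahgdd')
  13 → (3, 'fbefgedebghagahgdd')
  14 → (6, 'fgedebghagahgdd')
  15 → (15, 'gahgdd')
  16 → (18, 'gdd')
  17 → (7, 'gedebghagahgdd')
  18 → (12, 'ghagahgdd')
  19 → (13, 'hagahgdd')
  20 → (17, 'hgdd')

SA = [0, 14, 16, 4, 11, 1, 20, 19, 9, 10, 8, 2, 5, 3, 6, 15, 18, 7, 12, 13, 17]
[i] adj suffixes → lcp
  [1] 0/14 → 1 ('a')
  [2] 14/16 → 1 ('a')
  [3] 16/4 → 0 ('')
  [4] 4/11 → 1 ('b')
  [5] 11/1 → 0 ('')
  [6] 1/20 → 0 ('')
  [7] 20/19 → 1 ('d')
  [8] 19/9 → 1 ('d')
  [9] 9/10 → 0 ('')
  [10] 10/8 → 1 ('e')
  [11] 8/2 → 1 ('e')
  [12] 2/5 → 2 ('ef')
  [13] 5/3 → 0 ('')
  [14] 3/6 → 1 ('f')
  [15] 6/15 → 0 ('')
  [16] 15/18 → 1 ('g')
  [17] 18/7 → 1 ('g')
  [18] 7/12 → 1 ('g')
  [19] 12/13 → 0 ('')
  [20] 13/17 → 1 ('h')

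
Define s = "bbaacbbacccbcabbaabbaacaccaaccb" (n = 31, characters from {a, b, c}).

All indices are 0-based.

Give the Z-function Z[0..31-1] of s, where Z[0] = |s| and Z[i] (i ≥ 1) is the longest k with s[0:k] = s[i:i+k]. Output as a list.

Z[0]=31
i=1: outside box; Z[1]=1 grow→box=[1,2)
i=2: outside box; Z[2]=0
i=3: outside box; Z[3]=0
i=4: outside box; Z[4]=0
i=5: outside box; Z[5]=3 grow→box=[5,8)
i=6: min(r-i=2, Z[1]=1)=1; Z[6]=1
i=7: min(r-i=1, Z[2]=0)=0; Z[7]=0
i=8: outside box; Z[8]=0
i=9: outside box; Z[9]=0
i=10: outside box; Z[10]=0
i=11: outside box; Z[11]=1 grow→box=[11,12)
i=12: outside box; Z[12]=0
i=13: outside box; Z[13]=0
i=14: outside box; Z[14]=4 grow→box=[14,18)
i=15: min(r-i=3, Z[1]=1)=1; Z[15]=1
i=16: min(r-i=2, Z[2]=0)=0; Z[16]=0
i=17: min(r-i=1, Z[3]=0)=0; Z[17]=0
i=18: outside box; Z[18]=5 grow→box=[18,23)
i=19: min(r-i=4, Z[1]=1)=1; Z[19]=1
i=20: min(r-i=3, Z[2]=0)=0; Z[20]=0
i=21: min(r-i=2, Z[3]=0)=0; Z[21]=0
i=22: min(r-i=1, Z[4]=0)=0; Z[22]=0
i=23: outside box; Z[23]=0
i=24: outside box; Z[24]=0
i=25: outside box; Z[25]=0
i=26: outside box; Z[26]=0
i=27: outside box; Z[27]=0
i=28: outside box; Z[28]=0
i=29: outside box; Z[29]=0
i=30: outside box; Z[30]=1 grow→box=[30,31)

[31, 1, 0, 0, 0, 3, 1, 0, 0, 0, 0, 1, 0, 0, 4, 1, 0, 0, 5, 1, 0, 0, 0, 0, 0, 0, 0, 0, 0, 0, 1]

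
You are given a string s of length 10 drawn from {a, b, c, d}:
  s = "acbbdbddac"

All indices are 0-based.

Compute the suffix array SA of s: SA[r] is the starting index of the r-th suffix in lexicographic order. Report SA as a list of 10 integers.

[8, 0, 2, 3, 5, 9, 1, 7, 4, 6]

sorted suffixes:
  #0 SA[0]=8  'ac'
  #1 SA[1]=0  'acbbdbddac'
  #2 SA[2]=2  'bbdbddac'
  #3 SA[3]=3  'bdbddac'
  #4 SA[4]=5  'bddac'
  #5 SA[5]=9  'c'
  #6 SA[6]=1  'cbbdbddac'
  #7 SA[7]=7  'dac'
  #8 SA[8]=4  'dbddac'
  #9 SA[9]=6  'ddac'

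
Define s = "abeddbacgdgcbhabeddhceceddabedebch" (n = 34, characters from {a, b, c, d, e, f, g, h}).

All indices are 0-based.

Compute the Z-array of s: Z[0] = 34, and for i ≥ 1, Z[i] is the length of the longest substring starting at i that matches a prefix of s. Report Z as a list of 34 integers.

[34, 0, 0, 0, 0, 0, 1, 0, 0, 0, 0, 0, 0, 0, 5, 0, 0, 0, 0, 0, 0, 0, 0, 0, 0, 0, 4, 0, 0, 0, 0, 0, 0, 0]

Z[0]=34
i=1: i≥r, start 0; Z[1]=0
i=2: i≥r, start 0; Z[2]=0
i=3: i≥r, start 0; Z[3]=0
i=4: i≥r, start 0; Z[4]=0
i=5: i≥r, start 0; Z[5]=0
i=6: i≥r, start 0; Z[6]=1 grow→box=[6,7)
i=7: i≥r, start 0; Z[7]=0
i=8: i≥r, start 0; Z[8]=0
i=9: i≥r, start 0; Z[9]=0
i=10: i≥r, start 0; Z[10]=0
i=11: i≥r, start 0; Z[11]=0
i=12: i≥r, start 0; Z[12]=0
i=13: i≥r, start 0; Z[13]=0
i=14: i≥r, start 0; Z[14]=5 grow→box=[14,19)
i=15: min(r-i=4, Z[1]=0)=0; Z[15]=0
i=16: min(r-i=3, Z[2]=0)=0; Z[16]=0
i=17: min(r-i=2, Z[3]=0)=0; Z[17]=0
i=18: min(r-i=1, Z[4]=0)=0; Z[18]=0
i=19: i≥r, start 0; Z[19]=0
i=20: i≥r, start 0; Z[20]=0
i=21: i≥r, start 0; Z[21]=0
i=22: i≥r, start 0; Z[22]=0
i=23: i≥r, start 0; Z[23]=0
i=24: i≥r, start 0; Z[24]=0
i=25: i≥r, start 0; Z[25]=0
i=26: i≥r, start 0; Z[26]=4 grow→box=[26,30)
i=27: min(r-i=3, Z[1]=0)=0; Z[27]=0
i=28: min(r-i=2, Z[2]=0)=0; Z[28]=0
i=29: min(r-i=1, Z[3]=0)=0; Z[29]=0
i=30: i≥r, start 0; Z[30]=0
i=31: i≥r, start 0; Z[31]=0
i=32: i≥r, start 0; Z[32]=0
i=33: i≥r, start 0; Z[33]=0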